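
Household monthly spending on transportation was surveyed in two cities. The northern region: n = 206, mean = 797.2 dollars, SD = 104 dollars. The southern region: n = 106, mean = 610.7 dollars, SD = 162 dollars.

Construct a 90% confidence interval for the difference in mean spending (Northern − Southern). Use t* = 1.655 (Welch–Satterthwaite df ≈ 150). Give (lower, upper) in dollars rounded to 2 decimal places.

(157.83, 215.17)

Standard errors of each mean: 104/√206 = 7.2460 and 162/√106 = 15.7348.
SE(x̄₁ − x̄₂) = √(7.2460² + 15.7348²) = 17.3231 for independent samples with unequal variances.
With t* = 1.655, the margin is 1.655 × 17.3231 = 28.6697.
x̄₁ − x̄₂ = 797.2 − 610.7 = 186.5000; the interval is 186.5000 ± 28.6697 = (157.83, 215.17).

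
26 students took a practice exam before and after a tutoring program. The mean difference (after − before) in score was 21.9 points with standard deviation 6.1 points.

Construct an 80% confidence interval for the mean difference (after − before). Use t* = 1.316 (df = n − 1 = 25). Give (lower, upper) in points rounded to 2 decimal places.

This is a matched-pairs design, so SE = s_d/√n = 6.1/√26 = 1.1963.
Margin = 1.316 × 1.1963 = 1.5743; the interval is 21.9 ± 1.5743 = (20.33, 23.47).

(20.33, 23.47)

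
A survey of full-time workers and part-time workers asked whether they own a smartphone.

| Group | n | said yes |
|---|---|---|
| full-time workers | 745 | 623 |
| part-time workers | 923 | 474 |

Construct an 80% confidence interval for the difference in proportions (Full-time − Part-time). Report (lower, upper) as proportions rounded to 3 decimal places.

(0.295, 0.350)

Sample proportions: 623/745 = 0.8362, 474/923 = 0.5135.
Each SE is √(p̂(1−p̂)/n): √(0.8362·0.1638/745) = 0.01356 and √(0.5135·0.4865/923) = 0.01645.
SE(p̂₁ − p̂₂) = √(SE₁² + SE₂²) = √(0.0001838736 + 0.0002706025) = 0.02132, since the two samples are independent.
At 80% confidence z* = 1.282; margin = 1.282 × 0.02132 = 0.02733.
The difference is 0.8362 − 0.5135 = 0.3227, so the interval is 0.3227 ± 0.02733 = (0.295, 0.350).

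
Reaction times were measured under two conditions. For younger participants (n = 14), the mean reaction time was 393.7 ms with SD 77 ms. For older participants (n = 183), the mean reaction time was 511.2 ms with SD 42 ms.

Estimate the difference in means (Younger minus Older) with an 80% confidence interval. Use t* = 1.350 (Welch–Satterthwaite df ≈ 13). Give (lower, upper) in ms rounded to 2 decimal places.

SE₁ = s₁/√n₁ = 77/√14 = 20.5791; SE₂ = 42/√183 = 3.1047.
Independent samples, unequal variances: SE_diff = √(SE₁² + SE₂²) = √(423.49935681 + 9.63916209) = 20.8120.
t* = 1.350, so margin of error = 1.350 × 20.8120 = 28.0962.
Difference in means = 393.7 − 511.2 = -117.5000.
-117.5000 ± 28.0962 → (-145.60, -89.40).

(-145.60, -89.40)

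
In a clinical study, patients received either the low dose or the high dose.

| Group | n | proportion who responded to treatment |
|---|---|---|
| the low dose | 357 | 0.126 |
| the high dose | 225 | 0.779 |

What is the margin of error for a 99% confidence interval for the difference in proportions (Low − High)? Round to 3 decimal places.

Each SE is √(p̂(1−p̂)/n): √(0.1260·0.8740/357) = 0.01756 and √(0.7790·0.2210/225) = 0.02766.
SE(p̂₁ − p̂₂) = √(SE₁² + SE₂²) = √(0.0003083536 + 0.0007650756) = 0.03276, since the two samples are independent.
At 99% confidence z* = 2.576; margin = 2.576 × 0.03276 = 0.08439.

0.084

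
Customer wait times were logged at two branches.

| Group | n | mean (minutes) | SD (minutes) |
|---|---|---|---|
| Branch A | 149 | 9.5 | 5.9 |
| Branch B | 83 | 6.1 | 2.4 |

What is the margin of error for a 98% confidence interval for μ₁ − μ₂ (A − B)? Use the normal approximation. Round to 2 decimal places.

1.28

Standard errors of each mean: 5.9/√149 = 0.4833 and 2.4/√83 = 0.2634.
SE(x̄₁ − x̄₂) = √(0.4833² + 0.2634²) = 0.5504 for independent samples with unequal variances.
With z* = 2.326, the margin is 2.326 × 0.5504 = 1.2802.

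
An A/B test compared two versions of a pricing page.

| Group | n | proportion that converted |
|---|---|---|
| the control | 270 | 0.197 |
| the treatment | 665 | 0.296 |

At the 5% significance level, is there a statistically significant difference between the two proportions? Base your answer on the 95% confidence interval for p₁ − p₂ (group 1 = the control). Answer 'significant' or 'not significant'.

significant

Each SE is √(p̂(1−p̂)/n): √(0.1970·0.8030/270) = 0.02421 and √(0.2960·0.7040/665) = 0.01770.
SE(p̂₁ − p̂₂) = √(SE₁² + SE₂²) = √(0.0005861241 + 0.00031329) = 0.02999, since the two samples are independent.
At 95% confidence z* = 1.960; margin = 1.960 × 0.02999 = 0.05878.
The difference is 0.1970 − 0.2960 = -0.0990, so the interval is -0.0990 ± 0.05878 = (-0.15778, -0.04022).
The interval (-0.15778, -0.04022) does not contain 0, so the difference is significant.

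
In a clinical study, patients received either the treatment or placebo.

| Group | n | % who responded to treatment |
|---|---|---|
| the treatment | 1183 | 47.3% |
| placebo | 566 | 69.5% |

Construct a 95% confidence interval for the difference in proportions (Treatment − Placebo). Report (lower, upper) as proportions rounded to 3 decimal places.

Each SE is √(p̂(1−p̂)/n): √(0.4730·0.5270/1183) = 0.01452 and √(0.6950·0.3050/566) = 0.01935.
SE(p̂₁ − p̂₂) = √(SE₁² + SE₂²) = √(0.0002108304 + 0.0003744225) = 0.02419, since the two samples are independent.
At 95% confidence z* = 1.960; margin = 1.960 × 0.02419 = 0.04741.
The difference is 0.4730 − 0.6950 = -0.2220, so the interval is -0.2220 ± 0.04741 = (-0.269, -0.175).

(-0.269, -0.175)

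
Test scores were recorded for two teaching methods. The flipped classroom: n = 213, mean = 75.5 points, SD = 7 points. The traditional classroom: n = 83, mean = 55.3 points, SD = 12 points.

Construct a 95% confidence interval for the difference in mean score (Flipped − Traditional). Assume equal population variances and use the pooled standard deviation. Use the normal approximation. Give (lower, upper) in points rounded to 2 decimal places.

s_p = √[((n₁−1)s₁² + (n₂−1)s₂²)/(n₁+n₂−2)] = √[(212·7² + 82·12²)/294] = 8.6889.
SE = 8.6889·√(1/213 + 1/83) = 1.1243.
With z* = 1.960, margin = 1.960 × 1.1243 = 2.2036.
x̄₁ − x̄₂ = 75.5 − 55.3 = 20.2000; interval 20.2000 ± 2.2036 = (18.00, 22.40).

(18.00, 22.40)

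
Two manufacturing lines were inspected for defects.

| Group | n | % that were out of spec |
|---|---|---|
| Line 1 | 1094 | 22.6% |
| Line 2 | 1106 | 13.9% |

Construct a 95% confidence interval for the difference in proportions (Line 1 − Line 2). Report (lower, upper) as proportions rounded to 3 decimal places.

Each SE is √(p̂(1−p̂)/n): √(0.2260·0.7740/1094) = 0.01264 and √(0.1390·0.8610/1106) = 0.01040.
SE(p̂₁ − p̂₂) = √(SE₁² + SE₂²) = √(0.0001597696 + 0.00010816) = 0.01637, since the two samples are independent.
At 95% confidence z* = 1.960; margin = 1.960 × 0.01637 = 0.03209.
The difference is 0.2260 − 0.1390 = 0.0870, so the interval is 0.0870 ± 0.03209 = (0.055, 0.119).

(0.055, 0.119)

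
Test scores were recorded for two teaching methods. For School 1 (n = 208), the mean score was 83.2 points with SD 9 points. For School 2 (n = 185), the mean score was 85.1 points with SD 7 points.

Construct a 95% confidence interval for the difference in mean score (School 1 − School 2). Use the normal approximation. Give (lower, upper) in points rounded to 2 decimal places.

Per-group SEs: s₁/√n₁ = 9/√208 = 0.6240, s₂/√n₂ = 7/√185 = 0.5147.
Unpooled SE of the difference: √(0.389376 + 0.26491609) = 0.8089.
Margin of error = z* · SE = 1.960 × 0.8089 = 1.5854.
x̄₁ − x̄₂ = 83.2 − 85.1 = -1.9000.
CI: -1.9000 ± 1.5854 = (-3.49, -0.31).

(-3.49, -0.31)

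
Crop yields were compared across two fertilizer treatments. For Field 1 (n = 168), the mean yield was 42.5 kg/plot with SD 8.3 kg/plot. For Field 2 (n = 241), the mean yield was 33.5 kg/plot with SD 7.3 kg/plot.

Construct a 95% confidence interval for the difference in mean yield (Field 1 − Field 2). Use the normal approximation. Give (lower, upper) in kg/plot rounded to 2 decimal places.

Per-group SEs: s₁/√n₁ = 8.3/√168 = 0.6404, s₂/√n₂ = 7.3/√241 = 0.4702.
Unpooled SE of the difference: √(0.41011216 + 0.22108804) = 0.7945.
Margin of error = z* · SE = 1.960 × 0.7945 = 1.5572.
x̄₁ − x̄₂ = 42.5 − 33.5 = 9.0000.
CI: 9.0000 ± 1.5572 = (7.44, 10.56).

(7.44, 10.56)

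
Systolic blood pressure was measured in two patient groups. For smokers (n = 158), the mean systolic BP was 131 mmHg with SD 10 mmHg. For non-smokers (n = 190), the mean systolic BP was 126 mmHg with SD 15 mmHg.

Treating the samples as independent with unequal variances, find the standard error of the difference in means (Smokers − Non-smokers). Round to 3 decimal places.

1.348

SE₁ = s₁/√n₁ = 10/√158 = 0.7956; SE₂ = 15/√190 = 1.0882.
Independent samples, unequal variances: SE_diff = √(SE₁² + SE₂²) = √(0.63297936 + 1.18417924) = 1.3480.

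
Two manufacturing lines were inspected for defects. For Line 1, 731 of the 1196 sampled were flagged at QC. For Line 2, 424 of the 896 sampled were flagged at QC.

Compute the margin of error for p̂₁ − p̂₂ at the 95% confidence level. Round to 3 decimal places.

0.043

Sample proportions: 731/1196 = 0.6112, 424/896 = 0.4732.
Each SE is √(p̂(1−p̂)/n): √(0.6112·0.3888/1196) = 0.01410 and √(0.4732·0.5268/896) = 0.01668.
SE(p̂₁ − p̂₂) = √(SE₁² + SE₂²) = √(0.00019881 + 0.0002782224) = 0.02184, since the two samples are independent.
At 95% confidence z* = 1.960; margin = 1.960 × 0.02184 = 0.04281.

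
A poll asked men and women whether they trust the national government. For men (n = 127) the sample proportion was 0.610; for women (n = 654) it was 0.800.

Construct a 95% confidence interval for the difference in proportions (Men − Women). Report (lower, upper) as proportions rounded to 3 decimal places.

(-0.280, -0.100)

The two standard errors are √(0.6100×0.3900/127) = 0.04328 and √(0.8000×0.2000/654) = 0.01564.
Because the samples are independent, SE_diff = √(0.04328² + 0.01564²) = 0.04602.
Using z* = 1.960 for 95%, ME = 1.960 × 0.04602 = 0.09020.
p̂₁ − p̂₂ = -0.1900; interval -0.1900 ± 0.09020 gives (-0.280, -0.100).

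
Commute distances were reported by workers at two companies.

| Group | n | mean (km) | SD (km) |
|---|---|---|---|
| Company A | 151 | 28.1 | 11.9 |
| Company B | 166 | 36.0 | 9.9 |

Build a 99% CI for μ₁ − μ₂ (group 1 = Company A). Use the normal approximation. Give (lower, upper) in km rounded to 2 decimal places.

SE₁ = s₁/√n₁ = 11.9/√151 = 0.9684; SE₂ = 9.9/√166 = 0.7684.
Independent samples, unequal variances: SE_diff = √(SE₁² + SE₂²) = √(0.93779856 + 0.59043856) = 1.2362.
z* = 2.576, so margin of error = 2.576 × 1.2362 = 3.1845.
Difference in means = 28.1 − 36.0 = -7.9000.
-7.9000 ± 3.1845 → (-11.08, -4.72).

(-11.08, -4.72)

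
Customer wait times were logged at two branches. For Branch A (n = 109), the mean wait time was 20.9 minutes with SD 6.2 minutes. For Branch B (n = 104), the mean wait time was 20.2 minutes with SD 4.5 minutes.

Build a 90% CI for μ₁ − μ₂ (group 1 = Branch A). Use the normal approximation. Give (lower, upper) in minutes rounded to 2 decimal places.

(-0.52, 1.92)

Per-group SEs: s₁/√n₁ = 6.2/√109 = 0.5939, s₂/√n₂ = 4.5/√104 = 0.4413.
Unpooled SE of the difference: √(0.35271721 + 0.19474569) = 0.7399.
Margin of error = z* · SE = 1.645 × 0.7399 = 1.2171.
x̄₁ − x̄₂ = 20.9 − 20.2 = 0.7000.
CI: 0.7000 ± 1.2171 = (-0.52, 1.92).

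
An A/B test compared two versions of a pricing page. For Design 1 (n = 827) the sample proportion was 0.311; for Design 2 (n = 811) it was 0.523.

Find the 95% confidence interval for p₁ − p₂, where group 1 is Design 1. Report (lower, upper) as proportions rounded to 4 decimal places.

Each SE is √(p̂(1−p̂)/n): √(0.3110·0.6890/827) = 0.01610 and √(0.5230·0.4770/811) = 0.01754.
SE(p̂₁ − p̂₂) = √(SE₁² + SE₂²) = √(0.00025921 + 0.0003076516) = 0.02381, since the two samples are independent.
At 95% confidence z* = 1.960; margin = 1.960 × 0.02381 = 0.04667.
The difference is 0.3110 − 0.5230 = -0.2120, so the interval is -0.2120 ± 0.04667 = (-0.2587, -0.1653).

(-0.2587, -0.1653)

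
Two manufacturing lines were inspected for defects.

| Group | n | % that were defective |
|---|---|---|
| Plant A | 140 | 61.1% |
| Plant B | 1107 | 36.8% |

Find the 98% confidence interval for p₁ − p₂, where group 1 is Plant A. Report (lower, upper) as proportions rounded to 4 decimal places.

(0.1414, 0.3446)

The two standard errors are √(0.6110×0.3890/140) = 0.04120 and √(0.3680×0.6320/1107) = 0.01449.
Because the samples are independent, SE_diff = √(0.04120² + 0.01449²) = 0.04367.
Using z* = 2.326 for 98%, ME = 2.326 × 0.04367 = 0.10158.
p̂₁ − p̂₂ = 0.2430; interval 0.2430 ± 0.10158 gives (0.1414, 0.3446).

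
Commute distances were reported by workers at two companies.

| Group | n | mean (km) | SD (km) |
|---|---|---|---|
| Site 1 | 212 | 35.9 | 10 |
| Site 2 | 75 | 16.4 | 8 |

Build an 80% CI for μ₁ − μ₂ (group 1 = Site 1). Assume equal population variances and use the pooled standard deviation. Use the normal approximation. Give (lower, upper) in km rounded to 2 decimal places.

s_p = √[((n₁−1)s₁² + (n₂−1)s₂²)/(n₁+n₂−2)] = √[(211·10² + 74·8²)/285] = 9.5212.
SE = 9.5212·√(1/212 + 1/75) = 1.2792.
With z* = 1.282, margin = 1.282 × 1.2792 = 1.6399.
x̄₁ − x̄₂ = 35.9 − 16.4 = 19.5000; interval 19.5000 ± 1.6399 = (17.86, 21.14).

(17.86, 21.14)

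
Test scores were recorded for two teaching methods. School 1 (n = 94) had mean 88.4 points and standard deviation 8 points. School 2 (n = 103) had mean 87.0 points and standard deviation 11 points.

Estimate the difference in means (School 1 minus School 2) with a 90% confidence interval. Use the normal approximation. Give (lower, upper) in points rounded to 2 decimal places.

SE₁ = s₁/√n₁ = 8/√94 = 0.8251; SE₂ = 11/√103 = 1.0839.
Independent samples, unequal variances: SE_diff = √(SE₁² + SE₂²) = √(0.68079001 + 1.17483921) = 1.3622.
z* = 1.645, so margin of error = 1.645 × 1.3622 = 2.2408.
Difference in means = 88.4 − 87.0 = 1.4000.
1.4000 ± 2.2408 → (-0.84, 3.64).

(-0.84, 3.64)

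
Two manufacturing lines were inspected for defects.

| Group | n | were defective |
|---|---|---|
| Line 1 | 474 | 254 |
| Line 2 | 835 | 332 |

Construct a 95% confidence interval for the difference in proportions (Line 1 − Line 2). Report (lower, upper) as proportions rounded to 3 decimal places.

(0.082, 0.194)

p̂₁ = 254/474 = 0.5359 and p̂₂ = 332/835 = 0.3976.
SE₁ = √(p̂₁(1−p̂₁)/n₁) = √(0.5359·0.4641/474) = 0.02291; SE₂ = √(0.3976·0.6024/835) = 0.01694.
Independent samples: SE of the difference = √(SE₁² + SE₂²) = √(0.0005248681 + 0.0002869636) = 0.02849.
z* for 95% confidence is 1.960, so the margin of error is 1.960 × 0.02849 = 0.05584.
Point estimate p̂₁ − p̂₂ = 0.5359 − 0.3976 = 0.1383.
0.1383 ± 0.05584 → (0.082, 0.194).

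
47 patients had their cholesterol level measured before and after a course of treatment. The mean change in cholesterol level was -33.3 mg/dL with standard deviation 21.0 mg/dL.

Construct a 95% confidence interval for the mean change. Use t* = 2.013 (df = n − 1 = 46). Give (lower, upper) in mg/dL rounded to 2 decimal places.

(-39.47, -27.13)

Paired design: SE = s_d/√n = 21.0/√47 = 3.0632.
t* = 2.013; margin of error = 2.013 × 3.0632 = 6.1662.
-33.3 ± 6.1662 → (-39.47, -27.13).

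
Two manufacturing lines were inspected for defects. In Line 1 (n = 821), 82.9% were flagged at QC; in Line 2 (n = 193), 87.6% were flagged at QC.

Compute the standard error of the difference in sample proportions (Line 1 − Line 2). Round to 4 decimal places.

0.0271

Each SE is √(p̂(1−p̂)/n): √(0.8290·0.1710/821) = 0.01314 and √(0.8760·0.1240/193) = 0.02372.
SE(p̂₁ − p̂₂) = √(SE₁² + SE₂²) = √(0.0001726596 + 0.0005626384) = 0.02712, since the two samples are independent.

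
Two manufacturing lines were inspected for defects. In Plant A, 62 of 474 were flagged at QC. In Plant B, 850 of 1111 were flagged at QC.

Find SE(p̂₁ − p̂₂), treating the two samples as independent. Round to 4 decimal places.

Sample proportions: 62/474 = 0.1308, 850/1111 = 0.7651.
Each SE is √(p̂(1−p̂)/n): √(0.1308·0.8692/474) = 0.01549 and √(0.7651·0.2349/1111) = 0.01272.
SE(p̂₁ − p̂₂) = √(SE₁² + SE₂²) = √(0.0002399401 + 0.0001617984) = 0.02004, since the two samples are independent.

0.0200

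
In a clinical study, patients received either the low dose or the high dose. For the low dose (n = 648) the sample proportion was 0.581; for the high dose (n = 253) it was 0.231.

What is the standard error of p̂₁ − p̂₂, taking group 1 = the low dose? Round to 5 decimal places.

0.03283

SE₁ = √(p̂₁(1−p̂₁)/n₁) = √(0.5810·0.4190/648) = 0.01938; SE₂ = √(0.2310·0.7690/253) = 0.02650.
Independent samples: SE of the difference = √(SE₁² + SE₂²) = √(0.0003755844 + 0.00070225) = 0.03283.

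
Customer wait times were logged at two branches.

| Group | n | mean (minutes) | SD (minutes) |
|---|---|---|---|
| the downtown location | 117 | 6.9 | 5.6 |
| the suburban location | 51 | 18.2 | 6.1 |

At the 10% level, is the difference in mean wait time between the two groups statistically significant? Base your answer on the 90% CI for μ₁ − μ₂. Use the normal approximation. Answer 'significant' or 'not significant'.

significant

Per-group SEs: s₁/√n₁ = 5.6/√117 = 0.5177, s₂/√n₂ = 6.1/√51 = 0.8542.
Unpooled SE of the difference: √(0.26801329 + 0.72965764) = 0.9988.
Margin of error = z* · SE = 1.645 × 0.9988 = 1.6430.
x̄₁ − x̄₂ = 6.9 − 18.2 = -11.3000.
CI: -11.3000 ± 1.6430 = (-12.9430, -9.6570).
The interval (-12.9430, -9.6570) does not contain 0, so the difference is significant.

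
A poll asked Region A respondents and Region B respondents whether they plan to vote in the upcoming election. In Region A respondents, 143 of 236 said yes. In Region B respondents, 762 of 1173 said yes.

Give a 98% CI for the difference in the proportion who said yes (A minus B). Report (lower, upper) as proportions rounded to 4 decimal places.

(-0.1245, 0.0371)

Sample proportions: 143/236 = 0.6059, 762/1173 = 0.6496.
Each SE is √(p̂(1−p̂)/n): √(0.6059·0.3941/236) = 0.03181 and √(0.6496·0.3504/1173) = 0.01393.
SE(p̂₁ − p̂₂) = √(SE₁² + SE₂²) = √(0.0010118761 + 0.0001940449) = 0.03473, since the two samples are independent.
At 98% confidence z* = 2.326; margin = 2.326 × 0.03473 = 0.08078.
The difference is 0.6059 − 0.6496 = -0.0437, so the interval is -0.0437 ± 0.08078 = (-0.1245, 0.0371).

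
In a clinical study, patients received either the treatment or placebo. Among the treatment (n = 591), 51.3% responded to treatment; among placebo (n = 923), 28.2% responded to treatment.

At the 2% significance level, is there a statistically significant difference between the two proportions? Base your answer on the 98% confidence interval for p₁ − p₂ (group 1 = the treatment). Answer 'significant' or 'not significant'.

significant

SE₁ = √(p̂₁(1−p̂₁)/n₁) = √(0.5130·0.4870/591) = 0.02056; SE₂ = √(0.2820·0.7180/923) = 0.01481.
Independent samples: SE of the difference = √(SE₁² + SE₂²) = √(0.0004227136 + 0.0002193361) = 0.02534.
z* for 98% confidence is 2.326, so the margin of error is 2.326 × 0.02534 = 0.05894.
Point estimate p̂₁ − p̂₂ = 0.5130 − 0.2820 = 0.2310.
0.2310 ± 0.05894 → (0.17206, 0.28994).
The interval (0.17206, 0.28994) does not contain 0, so the difference is significant.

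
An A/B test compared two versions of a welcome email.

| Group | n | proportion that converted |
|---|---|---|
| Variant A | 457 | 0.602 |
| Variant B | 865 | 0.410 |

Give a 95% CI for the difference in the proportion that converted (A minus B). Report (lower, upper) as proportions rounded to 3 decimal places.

(0.136, 0.248)

The two standard errors are √(0.6020×0.3980/457) = 0.02290 and √(0.4100×0.5900/865) = 0.01672.
Because the samples are independent, SE_diff = √(0.02290² + 0.01672²) = 0.02835.
Using z* = 1.960 for 95%, ME = 1.960 × 0.02835 = 0.05557.
p̂₁ − p̂₂ = 0.1920; interval 0.1920 ± 0.05557 gives (0.136, 0.248).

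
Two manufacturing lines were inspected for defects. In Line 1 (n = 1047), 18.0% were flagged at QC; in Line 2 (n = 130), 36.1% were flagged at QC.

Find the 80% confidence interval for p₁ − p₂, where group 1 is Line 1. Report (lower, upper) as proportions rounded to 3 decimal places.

Each SE is √(p̂(1−p̂)/n): √(0.1800·0.8200/1047) = 0.01187 and √(0.3610·0.6390/130) = 0.04212.
SE(p̂₁ − p̂₂) = √(SE₁² + SE₂²) = √(0.0001408969 + 0.0017740944) = 0.04376, since the two samples are independent.
At 80% confidence z* = 1.282; margin = 1.282 × 0.04376 = 0.05610.
The difference is 0.1800 − 0.3610 = -0.1810, so the interval is -0.1810 ± 0.05610 = (-0.237, -0.125).

(-0.237, -0.125)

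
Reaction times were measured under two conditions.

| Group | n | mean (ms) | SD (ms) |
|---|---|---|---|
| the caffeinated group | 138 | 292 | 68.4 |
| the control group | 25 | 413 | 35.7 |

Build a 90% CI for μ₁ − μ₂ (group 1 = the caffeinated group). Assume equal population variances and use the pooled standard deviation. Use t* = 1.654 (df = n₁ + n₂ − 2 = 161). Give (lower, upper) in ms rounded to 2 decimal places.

(-144.22, -97.78)

Pooled variance s_p² = [137·68.4² + 24·35.7²] / (138+25−2) = 4171.1210, so s_p = 64.5842.
SE_diff = s_p·√(1/n₁ + 1/n₂) = 64.5842·√(1/138 + 1/25) = 14.0382.
t* = 1.654; margin = 1.654 × 14.0382 = 23.2192.
Difference = 292 − 413 = -121.0000.
-121.0000 ± 23.2192 → (-144.22, -97.78).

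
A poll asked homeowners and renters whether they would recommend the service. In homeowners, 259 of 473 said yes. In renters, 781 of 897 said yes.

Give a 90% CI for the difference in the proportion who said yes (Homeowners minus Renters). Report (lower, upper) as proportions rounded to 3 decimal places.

(-0.365, -0.281)

Sample proportions: 259/473 = 0.5476, 781/897 = 0.8707.
Each SE is √(p̂(1−p̂)/n): √(0.5476·0.4524/473) = 0.02289 and √(0.8707·0.1293/897) = 0.01120.
SE(p̂₁ − p̂₂) = √(SE₁² + SE₂²) = √(0.0005239521 + 0.00012544) = 0.02548, since the two samples are independent.
At 90% confidence z* = 1.645; margin = 1.645 × 0.02548 = 0.04191.
The difference is 0.5476 − 0.8707 = -0.3231, so the interval is -0.3231 ± 0.04191 = (-0.365, -0.281).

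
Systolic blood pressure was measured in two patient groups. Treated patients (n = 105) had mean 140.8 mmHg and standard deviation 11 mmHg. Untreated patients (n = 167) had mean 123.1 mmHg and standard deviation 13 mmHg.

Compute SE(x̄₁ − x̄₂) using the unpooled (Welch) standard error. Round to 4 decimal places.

1.4712

Per-group SEs: s₁/√n₁ = 11/√105 = 1.0735, s₂/√n₂ = 13/√167 = 1.0060.
Unpooled SE of the difference: √(1.15240225 + 1.012036) = 1.4712.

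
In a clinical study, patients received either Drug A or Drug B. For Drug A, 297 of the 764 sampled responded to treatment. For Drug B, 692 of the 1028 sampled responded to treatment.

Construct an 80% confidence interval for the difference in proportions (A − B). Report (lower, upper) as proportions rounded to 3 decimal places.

p̂₁ = 297/764 = 0.3887 and p̂₂ = 692/1028 = 0.6732.
SE₁ = √(p̂₁(1−p̂₁)/n₁) = √(0.3887·0.6113/764) = 0.01764; SE₂ = √(0.6732·0.3268/1028) = 0.01463.
Independent samples: SE of the difference = √(SE₁² + SE₂²) = √(0.0003111696 + 0.0002140369) = 0.02292.
z* for 80% confidence is 1.282, so the margin of error is 1.282 × 0.02292 = 0.02938.
Point estimate p̂₁ − p̂₂ = 0.3887 − 0.6732 = -0.2845.
-0.2845 ± 0.02938 → (-0.314, -0.255).

(-0.314, -0.255)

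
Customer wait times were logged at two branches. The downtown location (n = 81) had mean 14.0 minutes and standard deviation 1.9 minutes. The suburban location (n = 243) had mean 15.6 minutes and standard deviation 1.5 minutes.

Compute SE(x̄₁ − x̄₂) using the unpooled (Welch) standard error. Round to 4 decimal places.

Per-group SEs: s₁/√n₁ = 1.9/√81 = 0.2111, s₂/√n₂ = 1.5/√243 = 0.0962.
Unpooled SE of the difference: √(0.04456321 + 0.00925444) = 0.2320.

0.2320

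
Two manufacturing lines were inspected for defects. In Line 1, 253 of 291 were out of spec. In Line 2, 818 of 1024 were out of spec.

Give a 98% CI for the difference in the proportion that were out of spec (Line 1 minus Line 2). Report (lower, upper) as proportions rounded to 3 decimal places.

(0.016, 0.125)

First, p̂₁ = 253/291 = 0.8694; p̂₂ = 818/1024 = 0.7988.
The two standard errors are √(0.8694×0.1306/291) = 0.01975 and √(0.7988×0.2012/1024) = 0.01253.
Because the samples are independent, SE_diff = √(0.01975² + 0.01253²) = 0.02339.
Using z* = 2.326 for 98%, ME = 2.326 × 0.02339 = 0.05441.
p̂₁ − p̂₂ = 0.0706; interval 0.0706 ± 0.05441 gives (0.016, 0.125).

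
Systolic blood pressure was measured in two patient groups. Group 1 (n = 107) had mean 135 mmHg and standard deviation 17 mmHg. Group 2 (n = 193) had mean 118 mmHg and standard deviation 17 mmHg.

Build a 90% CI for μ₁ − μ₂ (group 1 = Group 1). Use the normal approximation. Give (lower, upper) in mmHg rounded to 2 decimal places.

(13.63, 20.37)

Standard errors of each mean: 17/√107 = 1.6435 and 17/√193 = 1.2237.
SE(x̄₁ − x̄₂) = √(1.6435² + 1.2237²) = 2.0490 for independent samples with unequal variances.
With z* = 1.645, the margin is 1.645 × 2.0490 = 3.3706.
x̄₁ − x̄₂ = 135 − 118 = 17.0000; the interval is 17.0000 ± 3.3706 = (13.63, 20.37).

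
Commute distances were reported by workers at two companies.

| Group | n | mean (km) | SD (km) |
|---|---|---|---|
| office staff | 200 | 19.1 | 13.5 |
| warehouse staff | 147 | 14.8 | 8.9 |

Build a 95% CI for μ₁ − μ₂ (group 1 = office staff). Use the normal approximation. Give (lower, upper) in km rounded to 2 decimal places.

Standard errors of each mean: 13.5/√200 = 0.9546 and 8.9/√147 = 0.7341.
SE(x̄₁ − x̄₂) = √(0.9546² + 0.7341²) = 1.2042 for independent samples with unequal variances.
With z* = 1.960, the margin is 1.960 × 1.2042 = 2.3602.
x̄₁ − x̄₂ = 19.1 − 14.8 = 4.3000; the interval is 4.3000 ± 2.3602 = (1.94, 6.66).

(1.94, 6.66)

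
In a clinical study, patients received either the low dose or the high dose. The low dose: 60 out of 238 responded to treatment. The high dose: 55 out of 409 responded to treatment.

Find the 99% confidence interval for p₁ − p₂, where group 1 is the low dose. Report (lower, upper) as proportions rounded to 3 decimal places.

First, p̂₁ = 60/238 = 0.2521; p̂₂ = 55/409 = 0.1345.
The two standard errors are √(0.2521×0.7479/238) = 0.02815 and √(0.1345×0.8655/409) = 0.01687.
Because the samples are independent, SE_diff = √(0.02815² + 0.01687²) = 0.03282.
Using z* = 2.576 for 99%, ME = 2.576 × 0.03282 = 0.08454.
p̂₁ − p̂₂ = 0.1176; interval 0.1176 ± 0.08454 gives (0.033, 0.202).

(0.033, 0.202)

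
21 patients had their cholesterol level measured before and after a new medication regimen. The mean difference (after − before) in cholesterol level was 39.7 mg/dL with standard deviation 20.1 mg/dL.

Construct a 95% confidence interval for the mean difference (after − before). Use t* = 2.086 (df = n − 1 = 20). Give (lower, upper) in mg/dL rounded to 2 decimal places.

(30.55, 48.85)

Paired design: SE = s_d/√n = 20.1/√21 = 4.3862.
t* = 2.086; margin of error = 2.086 × 4.3862 = 9.1496.
39.7 ± 9.1496 → (30.55, 48.85).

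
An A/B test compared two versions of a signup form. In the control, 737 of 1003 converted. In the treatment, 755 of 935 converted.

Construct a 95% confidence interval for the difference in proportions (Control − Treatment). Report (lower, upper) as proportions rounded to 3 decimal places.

p̂₁ = 737/1003 = 0.7348 and p̂₂ = 755/935 = 0.8075.
SE₁ = √(p̂₁(1−p̂₁)/n₁) = √(0.7348·0.2652/1003) = 0.01394; SE₂ = √(0.8075·0.1925/935) = 0.01289.
Independent samples: SE of the difference = √(SE₁² + SE₂²) = √(0.0001943236 + 0.0001661521) = 0.01899.
z* for 95% confidence is 1.960, so the margin of error is 1.960 × 0.01899 = 0.03722.
Point estimate p̂₁ − p̂₂ = 0.7348 − 0.8075 = -0.0727.
-0.0727 ± 0.03722 → (-0.110, -0.035).

(-0.110, -0.035)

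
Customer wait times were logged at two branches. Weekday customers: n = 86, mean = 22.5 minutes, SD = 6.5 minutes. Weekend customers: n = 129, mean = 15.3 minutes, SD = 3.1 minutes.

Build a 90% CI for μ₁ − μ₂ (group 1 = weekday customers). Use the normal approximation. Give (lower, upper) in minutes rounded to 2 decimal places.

SE₁ = s₁/√n₁ = 6.5/√86 = 0.7009; SE₂ = 3.1/√129 = 0.2729.
Independent samples, unequal variances: SE_diff = √(SE₁² + SE₂²) = √(0.49126081 + 0.07447441) = 0.7522.
z* = 1.645, so margin of error = 1.645 × 0.7522 = 1.2374.
Difference in means = 22.5 − 15.3 = 7.2000.
7.2000 ± 1.2374 → (5.96, 8.44).

(5.96, 8.44)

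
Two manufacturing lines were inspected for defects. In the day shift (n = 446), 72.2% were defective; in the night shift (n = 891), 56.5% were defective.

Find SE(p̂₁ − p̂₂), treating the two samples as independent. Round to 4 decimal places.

Each SE is √(p̂(1−p̂)/n): √(0.7220·0.2780/446) = 0.02121 and √(0.5650·0.4350/891) = 0.01661.
SE(p̂₁ − p̂₂) = √(SE₁² + SE₂²) = √(0.0004498641 + 0.0002758921) = 0.02694, since the two samples are independent.

0.0269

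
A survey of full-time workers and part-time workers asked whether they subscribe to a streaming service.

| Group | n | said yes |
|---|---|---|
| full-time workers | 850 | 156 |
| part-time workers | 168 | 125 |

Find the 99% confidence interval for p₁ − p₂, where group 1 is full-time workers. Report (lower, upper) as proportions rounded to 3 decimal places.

Sample proportions: 156/850 = 0.1835, 125/168 = 0.7440.
Each SE is √(p̂(1−p̂)/n): √(0.1835·0.8165/850) = 0.01328 and √(0.7440·0.2560/168) = 0.03367.
SE(p̂₁ − p̂₂) = √(SE₁² + SE₂²) = √(0.0001763584 + 0.0011336689) = 0.03619, since the two samples are independent.
At 99% confidence z* = 2.576; margin = 2.576 × 0.03619 = 0.09323.
The difference is 0.1835 − 0.7440 = -0.5605, so the interval is -0.5605 ± 0.09323 = (-0.654, -0.467).

(-0.654, -0.467)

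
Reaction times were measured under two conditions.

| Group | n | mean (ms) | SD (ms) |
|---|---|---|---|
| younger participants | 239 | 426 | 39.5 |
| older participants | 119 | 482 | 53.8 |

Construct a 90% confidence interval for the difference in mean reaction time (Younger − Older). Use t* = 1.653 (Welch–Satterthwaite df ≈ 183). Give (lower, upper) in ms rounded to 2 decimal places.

(-65.18, -46.82)

Per-group SEs: s₁/√n₁ = 39.5/√239 = 2.5550, s₂/√n₂ = 53.8/√119 = 4.9318.
Unpooled SE of the difference: √(6.528025 + 24.32265124) = 5.5543.
Margin of error = t* · SE = 1.653 × 5.5543 = 9.1813.
x̄₁ − x̄₂ = 426 − 482 = -56.0000.
CI: -56.0000 ± 9.1813 = (-65.18, -46.82).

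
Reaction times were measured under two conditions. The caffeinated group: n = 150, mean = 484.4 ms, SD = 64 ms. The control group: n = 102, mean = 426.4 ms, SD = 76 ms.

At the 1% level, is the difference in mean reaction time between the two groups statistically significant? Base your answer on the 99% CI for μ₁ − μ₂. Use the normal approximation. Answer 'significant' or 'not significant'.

Standard errors of each mean: 64/√150 = 5.2256 and 76/√102 = 7.5251.
SE(x̄₁ − x̄₂) = √(5.2256² + 7.5251²) = 9.1616 for independent samples with unequal variances.
With z* = 2.576, the margin is 2.576 × 9.1616 = 23.6003.
x̄₁ − x̄₂ = 484.4 − 426.4 = 58.0000; the interval is 58.0000 ± 23.6003 = (34.3997, 81.6003).
The interval (34.3997, 81.6003) does not contain 0, so the difference is significant.

significant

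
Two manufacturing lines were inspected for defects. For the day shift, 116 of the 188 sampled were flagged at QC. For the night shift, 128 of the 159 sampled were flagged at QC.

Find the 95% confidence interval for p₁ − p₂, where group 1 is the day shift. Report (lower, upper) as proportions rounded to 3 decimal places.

(-0.281, -0.095)

First, p̂₁ = 116/188 = 0.6170; p̂₂ = 128/159 = 0.8050.
The two standard errors are √(0.6170×0.3830/188) = 0.03545 and √(0.8050×0.1950/159) = 0.03142.
Because the samples are independent, SE_diff = √(0.03545² + 0.03142²) = 0.04737.
Using z* = 1.960 for 95%, ME = 1.960 × 0.04737 = 0.09285.
p̂₁ − p̂₂ = -0.1880; interval -0.1880 ± 0.09285 gives (-0.281, -0.095).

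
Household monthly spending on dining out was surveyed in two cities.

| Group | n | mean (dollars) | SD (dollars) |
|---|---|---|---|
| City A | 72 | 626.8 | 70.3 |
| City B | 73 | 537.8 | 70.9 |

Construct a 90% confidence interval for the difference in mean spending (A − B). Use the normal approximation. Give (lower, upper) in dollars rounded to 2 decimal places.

SE₁ = s₁/√n₁ = 70.3/√72 = 8.2849; SE₂ = 70.9/√73 = 8.2982.
Independent samples, unequal variances: SE_diff = √(SE₁² + SE₂²) = √(68.63956801 + 68.86012324) = 11.7260.
z* = 1.645, so margin of error = 1.645 × 11.7260 = 19.2893.
Difference in means = 626.8 − 537.8 = 89.0000.
89.0000 ± 19.2893 → (69.71, 108.29).

(69.71, 108.29)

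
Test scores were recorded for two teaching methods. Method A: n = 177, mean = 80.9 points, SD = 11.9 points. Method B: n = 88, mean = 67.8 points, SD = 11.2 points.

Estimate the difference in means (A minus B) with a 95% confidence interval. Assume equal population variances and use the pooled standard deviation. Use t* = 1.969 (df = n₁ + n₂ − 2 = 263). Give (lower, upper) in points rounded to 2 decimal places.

(10.10, 16.10)

Pooled variance s_p² = [176·11.9² + 87·11.2²] / (177+88−2) = 136.2610, so s_p = 11.6731.
SE_diff = s_p·√(1/n₁ + 1/n₂) = 11.6731·√(1/177 + 1/88) = 1.5226.
t* = 1.969; margin = 1.969 × 1.5226 = 2.9980.
Difference = 80.9 − 67.8 = 13.1000.
13.1000 ± 2.9980 → (10.10, 16.10).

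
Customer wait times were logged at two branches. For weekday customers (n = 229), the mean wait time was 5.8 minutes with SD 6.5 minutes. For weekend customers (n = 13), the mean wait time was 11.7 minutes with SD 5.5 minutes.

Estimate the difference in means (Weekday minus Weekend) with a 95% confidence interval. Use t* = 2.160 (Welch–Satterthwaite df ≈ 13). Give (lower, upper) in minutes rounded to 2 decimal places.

(-9.32, -2.48)

SE₁ = s₁/√n₁ = 6.5/√229 = 0.4295; SE₂ = 5.5/√13 = 1.5254.
Independent samples, unequal variances: SE_diff = √(SE₁² + SE₂²) = √(0.18447025 + 2.32684516) = 1.5847.
t* = 2.160, so margin of error = 2.160 × 1.5847 = 3.4230.
Difference in means = 5.8 − 11.7 = -5.9000.
-5.9000 ± 3.4230 → (-9.32, -2.48).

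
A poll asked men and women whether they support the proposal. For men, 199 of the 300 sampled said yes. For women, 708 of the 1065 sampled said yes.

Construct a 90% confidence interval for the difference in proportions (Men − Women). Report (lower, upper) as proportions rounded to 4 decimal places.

(-0.0523, 0.0493)

p̂₁ = 199/300 = 0.6633 and p̂₂ = 708/1065 = 0.6648.
SE₁ = √(p̂₁(1−p̂₁)/n₁) = √(0.6633·0.3367/300) = 0.02728; SE₂ = √(0.6648·0.3352/1065) = 0.01447.
Independent samples: SE of the difference = √(SE₁² + SE₂²) = √(0.0007441984 + 0.0002093809) = 0.03088.
z* for 90% confidence is 1.645, so the margin of error is 1.645 × 0.03088 = 0.05080.
Point estimate p̂₁ − p̂₂ = 0.6633 − 0.6648 = -0.0015.
-0.0015 ± 0.05080 → (-0.0523, 0.0493).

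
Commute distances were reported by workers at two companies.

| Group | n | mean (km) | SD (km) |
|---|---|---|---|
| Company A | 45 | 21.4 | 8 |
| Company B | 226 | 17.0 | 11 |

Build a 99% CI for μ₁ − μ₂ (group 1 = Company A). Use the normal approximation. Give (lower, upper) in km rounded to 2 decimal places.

Per-group SEs: s₁/√n₁ = 8/√45 = 1.1926, s₂/√n₂ = 11/√226 = 0.7317.
Unpooled SE of the difference: √(1.42229476 + 0.53538489) = 1.3992.
Margin of error = z* · SE = 2.576 × 1.3992 = 3.6043.
x̄₁ − x̄₂ = 21.4 − 17.0 = 4.4000.
CI: 4.4000 ± 3.6043 = (0.80, 8.00).

(0.80, 8.00)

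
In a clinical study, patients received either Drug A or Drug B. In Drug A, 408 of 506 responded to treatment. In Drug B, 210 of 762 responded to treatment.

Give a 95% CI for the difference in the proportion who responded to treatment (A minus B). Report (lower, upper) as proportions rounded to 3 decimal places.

First, p̂₁ = 408/506 = 0.8063; p̂₂ = 210/762 = 0.2756.
The two standard errors are √(0.8063×0.1937/506) = 0.01757 and √(0.2756×0.7244/762) = 0.01619.
Because the samples are independent, SE_diff = √(0.01757² + 0.01619²) = 0.02389.
Using z* = 1.960 for 95%, ME = 1.960 × 0.02389 = 0.04682.
p̂₁ − p̂₂ = 0.5307; interval 0.5307 ± 0.04682 gives (0.484, 0.578).

(0.484, 0.578)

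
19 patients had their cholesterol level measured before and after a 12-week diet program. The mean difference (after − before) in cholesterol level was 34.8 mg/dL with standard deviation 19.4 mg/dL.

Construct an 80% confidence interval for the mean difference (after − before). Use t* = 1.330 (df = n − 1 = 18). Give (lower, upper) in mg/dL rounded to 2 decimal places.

(28.88, 40.72)

Paired design: SE = s_d/√n = 19.4/√19 = 4.4507.
t* = 1.330; margin of error = 1.330 × 4.4507 = 5.9194.
34.8 ± 5.9194 → (28.88, 40.72).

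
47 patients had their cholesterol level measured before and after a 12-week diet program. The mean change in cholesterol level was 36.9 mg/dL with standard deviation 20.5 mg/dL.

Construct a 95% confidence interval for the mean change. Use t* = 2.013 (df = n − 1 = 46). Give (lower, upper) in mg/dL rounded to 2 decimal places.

Paired design: SE = s_d/√n = 20.5/√47 = 2.9902.
t* = 2.013; margin of error = 2.013 × 2.9902 = 6.0193.
36.9 ± 6.0193 → (30.88, 42.92).

(30.88, 42.92)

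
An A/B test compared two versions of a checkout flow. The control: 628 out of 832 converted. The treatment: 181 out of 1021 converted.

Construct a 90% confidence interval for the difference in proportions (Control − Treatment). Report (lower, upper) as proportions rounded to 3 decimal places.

(0.546, 0.609)

Sample proportions: 628/832 = 0.7548, 181/1021 = 0.1773.
Each SE is √(p̂(1−p̂)/n): √(0.7548·0.2452/832) = 0.01491 and √(0.1773·0.8227/1021) = 0.01195.
SE(p̂₁ − p̂₂) = √(SE₁² + SE₂²) = √(0.0002223081 + 0.0001428025) = 0.01911, since the two samples are independent.
At 90% confidence z* = 1.645; margin = 1.645 × 0.01911 = 0.03144.
The difference is 0.7548 − 0.1773 = 0.5775, so the interval is 0.5775 ± 0.03144 = (0.546, 0.609).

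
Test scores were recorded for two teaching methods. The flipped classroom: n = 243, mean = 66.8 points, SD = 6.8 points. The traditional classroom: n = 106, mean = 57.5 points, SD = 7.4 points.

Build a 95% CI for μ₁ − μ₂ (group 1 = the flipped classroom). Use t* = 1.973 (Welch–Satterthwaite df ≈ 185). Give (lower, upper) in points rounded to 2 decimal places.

SE₁ = s₁/√n₁ = 6.8/√243 = 0.4362; SE₂ = 7.4/√106 = 0.7188.
Independent samples, unequal variances: SE_diff = √(SE₁² + SE₂²) = √(0.19027044 + 0.51667344) = 0.8408.
t* = 1.973, so margin of error = 1.973 × 0.8408 = 1.6589.
Difference in means = 66.8 − 57.5 = 9.3000.
9.3000 ± 1.6589 → (7.64, 10.96).

(7.64, 10.96)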